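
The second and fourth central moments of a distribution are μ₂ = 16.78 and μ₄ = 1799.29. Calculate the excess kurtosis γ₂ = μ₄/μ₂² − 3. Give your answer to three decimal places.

μ₂² = 16.78² = 281.56840
μ₄/μ₂² = 1799.29 / 281.56840 = 6.39024
γ₂ = 6.39024 − 3 ≈ 3.390

3.390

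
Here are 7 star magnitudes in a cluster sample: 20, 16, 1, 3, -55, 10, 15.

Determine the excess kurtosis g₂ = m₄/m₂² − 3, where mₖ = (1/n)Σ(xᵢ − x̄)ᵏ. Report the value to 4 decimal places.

1.5209

x̄ = 1.4286
Σ(xᵢ − x̄)² = 4001.7143 ⇒ m₂ = 571.67347
Σ(xᵢ − x̄)⁴ = 10342390.3324 ⇒ m₄ = 1477484.33319
m₂² = 326810.55560
g₂ = m₄/m₂² − 3 = 4.52092 − 3 ≈ 1.5209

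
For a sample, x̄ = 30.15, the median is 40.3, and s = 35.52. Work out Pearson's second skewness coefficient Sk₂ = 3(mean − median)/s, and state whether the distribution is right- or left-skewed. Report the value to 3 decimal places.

Sk₂ = 3(30.15 − 40.3) / 35.52 = 3 × -10.1500 / 35.52
    = -30.4500 / 35.52 ≈ -0.857
Sk₂ < 0 ⇒ mean < median ⇒ left-skewed (negative skew).

-0.857, left-skewed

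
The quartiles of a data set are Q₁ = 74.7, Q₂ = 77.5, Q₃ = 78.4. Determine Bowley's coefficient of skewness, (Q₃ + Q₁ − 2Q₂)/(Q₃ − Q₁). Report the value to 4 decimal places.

-0.5135

numerator: Q₃ + Q₁ − 2Q₂ = 78.4 + 74.7 − 2×77.5 = -1.9000
denominator: Q₃ − Q₁ = 78.4 − 74.7 = 3.7000
Bowley skewness = -1.9000 / 3.7000 ≈ -0.5135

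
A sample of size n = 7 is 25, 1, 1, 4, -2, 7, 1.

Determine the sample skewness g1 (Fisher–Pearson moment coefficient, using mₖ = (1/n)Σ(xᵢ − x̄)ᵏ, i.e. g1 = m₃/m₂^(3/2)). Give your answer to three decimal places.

x̄ = (25 + 1 + 1 + 4 - 2 + 7 + 1) / 7 = 5.2857
deviations (xᵢ − x̄): 19.7143, -4.2857, -4.2857, -1.2857, -7.2857, 1.7143, -4.2857
Σ(xᵢ − x̄)² = 501.4286 ⇒ m₂ = 501.4286/7 = 71.63265
Σ(xᵢ − x̄)³ = 7042.0408 ⇒ m₃ = 7042.0408/7 = 1006.00583
m₂^(3/2) = 71.63265^(1.5) = 606.27066
g1 = m₃ / m₂^(3/2) = 1006.00583 / 606.27066 ≈ 1.659

1.659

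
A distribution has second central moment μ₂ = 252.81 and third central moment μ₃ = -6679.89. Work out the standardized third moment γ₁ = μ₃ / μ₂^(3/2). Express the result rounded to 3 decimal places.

-1.662

σ = √μ₂ = √252.81 = 15.90000
σ³ = μ₂^(3/2) = 4019.67900
γ₁ = μ₃/σ³ = -6679.89 / 4019.67900 ≈ -1.662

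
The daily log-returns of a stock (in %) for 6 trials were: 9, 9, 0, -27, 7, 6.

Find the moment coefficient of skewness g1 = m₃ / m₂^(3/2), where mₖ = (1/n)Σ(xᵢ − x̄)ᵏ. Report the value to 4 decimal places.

x̄ = (9 + 9 + 0 - 27 + 7 + 6) / 6 = 0.6667
deviations (xᵢ − x̄): 8.3333, 8.3333, -0.6667, -27.6667, 6.3333, 5.3333
Σ(xᵢ − x̄)² = 973.3333 ⇒ m₂ = 973.3333/6 = 162.22222
Σ(xᵢ − x̄)³ = -19614.4444 ⇒ m₃ = -19614.4444/6 = -3269.07407
m₂^(3/2) = 162.22222^(1.5) = 2066.16747
g1 = m₃ / m₂^(3/2) = -3269.07407 / 2066.16747 ≈ -1.5822

-1.5822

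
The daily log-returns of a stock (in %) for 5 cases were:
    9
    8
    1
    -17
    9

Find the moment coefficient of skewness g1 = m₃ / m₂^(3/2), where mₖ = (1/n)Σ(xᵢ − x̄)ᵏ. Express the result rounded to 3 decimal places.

-1.206

x̄ = (9 + 8 + 1 - 17 + 9) / 5 = 2.0000
deviations (xᵢ − x̄): 7.0000, 6.0000, -1.0000, -19.0000, 7.0000
Σ(xᵢ − x̄)² = 496.0000 ⇒ m₂ = 496.0000/5 = 99.20000
Σ(xᵢ − x̄)³ = -5958.0000 ⇒ m₃ = -5958.0000/5 = -1191.60000
m₂^(3/2) = 99.20000^(1.5) = 988.02403
g1 = m₃ / m₂^(3/2) = -1191.60000 / 988.02403 ≈ -1.206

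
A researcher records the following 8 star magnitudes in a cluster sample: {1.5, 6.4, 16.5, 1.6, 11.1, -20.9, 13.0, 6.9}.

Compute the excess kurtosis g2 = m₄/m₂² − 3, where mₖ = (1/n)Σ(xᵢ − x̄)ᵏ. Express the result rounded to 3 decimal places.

1.100

x̄ = 4.5125
Σ(xᵢ − x̄)² = 931.7487 ⇒ m₂ = 116.46859
Σ(xᵢ − x̄)⁴ = 444973.1805 ⇒ m₄ = 55621.64756
m₂² = 13564.93333
g2 = m₄/m₂² − 3 = 4.10040 − 3 ≈ 1.100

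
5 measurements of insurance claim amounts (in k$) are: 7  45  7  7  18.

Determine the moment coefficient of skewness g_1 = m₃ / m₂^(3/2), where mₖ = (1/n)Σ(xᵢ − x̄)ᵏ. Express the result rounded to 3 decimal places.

1.227

x̄ = (7 + 45 + 7 + 7 + 18) / 5 = 16.8000
deviations (xᵢ − x̄): -9.8000, 28.2000, -9.8000, -9.8000, 1.2000
Σ(xᵢ − x̄)² = 1084.8000 ⇒ m₂ = 1084.8000/5 = 216.96000
Σ(xᵢ − x̄)³ = 19603.9200 ⇒ m₃ = 19603.9200/5 = 3920.78400
m₂^(3/2) = 216.96000^(1.5) = 3195.72580
g_1 = m₃ / m₂^(3/2) = 3920.78400 / 3195.72580 ≈ 1.227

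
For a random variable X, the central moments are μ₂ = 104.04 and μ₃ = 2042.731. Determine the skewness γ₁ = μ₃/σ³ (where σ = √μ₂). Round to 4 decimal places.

σ = √μ₂ = √104.04 = 10.20000
σ³ = μ₂^(3/2) = 1061.20800
γ₁ = μ₃/σ³ = 2042.731 / 1061.20800 ≈ 1.9249

1.9249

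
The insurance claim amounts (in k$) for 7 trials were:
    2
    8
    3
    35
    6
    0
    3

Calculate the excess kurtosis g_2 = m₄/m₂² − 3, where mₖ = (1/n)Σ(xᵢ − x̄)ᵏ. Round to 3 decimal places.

1.738

x̄ = 8.1429
Σ(xᵢ − x̄)² = 882.8571 ⇒ m₂ = 126.12245
Σ(xᵢ − x̄)⁴ = 527523.1137 ⇒ m₄ = 75360.44481
m₂² = 15906.87214
g_2 = m₄/m₂² − 3 = 4.73760 − 3 ≈ 1.738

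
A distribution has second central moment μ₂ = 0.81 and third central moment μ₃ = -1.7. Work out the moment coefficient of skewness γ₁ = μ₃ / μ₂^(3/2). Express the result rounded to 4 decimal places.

-2.3320

σ = √μ₂ = √0.81 = 0.90000
σ³ = μ₂^(3/2) = 0.72900
γ₁ = μ₃/σ³ = -1.7 / 0.72900 ≈ -2.3320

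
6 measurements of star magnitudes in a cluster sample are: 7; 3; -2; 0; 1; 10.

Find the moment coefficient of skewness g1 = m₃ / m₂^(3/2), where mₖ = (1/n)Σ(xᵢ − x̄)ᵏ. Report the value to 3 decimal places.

0.459

x̄ = (7 + 3 - 2 + 0 + 1 + 10) / 6 = 3.1667
deviations (xᵢ − x̄): 3.8333, -0.1667, -5.1667, -3.1667, -2.1667, 6.8333
Σ(xᵢ − x̄)² = 102.8333 ⇒ m₂ = 102.8333/6 = 17.13889
Σ(xᵢ − x̄)³ = 195.5556 ⇒ m₃ = 195.5556/6 = 32.59259
m₂^(3/2) = 17.13889^(1.5) = 70.95353
g1 = m₃ / m₂^(3/2) = 32.59259 / 70.95353 ≈ 0.459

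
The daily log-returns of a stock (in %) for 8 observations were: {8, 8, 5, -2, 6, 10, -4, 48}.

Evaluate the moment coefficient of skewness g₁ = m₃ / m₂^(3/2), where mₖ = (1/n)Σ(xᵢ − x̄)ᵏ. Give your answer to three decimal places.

1.834

x̄ = (8 + 8 + 5 - 2 + 6 + 10 - 4 + 48) / 8 = 9.8750
deviations (xᵢ − x̄): -1.8750, -1.8750, -4.8750, -11.8750, -3.8750, 0.1250, -13.8750, 38.1250
Σ(xᵢ − x̄)² = 1832.8750 ⇒ m₂ = 1832.8750/8 = 229.10938
Σ(xᵢ − x̄)³ = 50882.3438 ⇒ m₃ = 50882.3438/8 = 6360.29297
m₂^(3/2) = 229.10938^(1.5) = 3467.88184
g₁ = m₃ / m₂^(3/2) = 6360.29297 / 3467.88184 ≈ 1.834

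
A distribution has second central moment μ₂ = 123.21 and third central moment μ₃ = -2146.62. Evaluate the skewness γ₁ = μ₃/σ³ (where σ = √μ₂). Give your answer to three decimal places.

-1.570

σ = √μ₂ = √123.21 = 11.10000
σ³ = μ₂^(3/2) = 1367.63100
γ₁ = μ₃/σ³ = -2146.62 / 1367.63100 ≈ -1.570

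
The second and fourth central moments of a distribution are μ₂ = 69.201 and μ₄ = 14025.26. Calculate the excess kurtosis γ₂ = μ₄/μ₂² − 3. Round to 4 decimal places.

-0.0712

μ₂² = 69.201² = 4788.77840
μ₄/μ₂² = 14025.26 / 4788.77840 = 2.92878
γ₂ = 2.92878 − 3 ≈ -0.0712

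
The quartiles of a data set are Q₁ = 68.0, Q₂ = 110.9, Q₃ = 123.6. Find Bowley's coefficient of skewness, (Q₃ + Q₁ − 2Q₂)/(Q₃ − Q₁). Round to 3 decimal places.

numerator: Q₃ + Q₁ − 2Q₂ = 123.6 + 68.0 − 2×110.9 = -30.2000
denominator: Q₃ − Q₁ = 123.6 − 68.0 = 55.6000
Bowley skewness = -30.2000 / 55.6000 ≈ -0.543

-0.543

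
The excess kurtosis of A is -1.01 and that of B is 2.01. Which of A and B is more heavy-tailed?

B

Higher excess kurtosis ⇒ heavier tails relative to the normal distribution.
-1.01 vs 2.01: the larger is 2.01, so B has heavier tails. (B is leptokurtic — heavier-than-normal tails; the other is platykurtic.)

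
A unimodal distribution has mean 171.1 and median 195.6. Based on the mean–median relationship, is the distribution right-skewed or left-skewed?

mean − median = 171.1 − 195.6 = -24.5
mean < median ⇒ the longer tail is on the left ⇒ left-skewed (negatively skewed).

left-skewed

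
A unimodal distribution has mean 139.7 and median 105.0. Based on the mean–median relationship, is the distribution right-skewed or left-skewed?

right-skewed

mean − median = 139.7 − 105.0 = 34.7
mean > median ⇒ the longer tail is on the right ⇒ right-skewed (positively skewed).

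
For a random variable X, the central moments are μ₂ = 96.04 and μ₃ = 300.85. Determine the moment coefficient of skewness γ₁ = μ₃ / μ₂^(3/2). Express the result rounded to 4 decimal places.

0.3196

σ = √μ₂ = √96.04 = 9.80000
σ³ = μ₂^(3/2) = 941.19200
γ₁ = μ₃/σ³ = 300.85 / 941.19200 ≈ 0.3196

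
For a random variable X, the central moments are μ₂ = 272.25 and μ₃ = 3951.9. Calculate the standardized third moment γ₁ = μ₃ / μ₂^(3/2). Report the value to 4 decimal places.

σ = √μ₂ = √272.25 = 16.50000
σ³ = μ₂^(3/2) = 4492.12500
γ₁ = μ₃/σ³ = 3951.9 / 4492.12500 ≈ 0.8797

0.8797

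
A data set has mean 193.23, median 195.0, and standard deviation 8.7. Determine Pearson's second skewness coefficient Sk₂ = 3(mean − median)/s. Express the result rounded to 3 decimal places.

-0.610

Sk₂ = 3(193.23 − 195.0) / 8.7 = 3 × -1.7700 / 8.7
    = -5.3100 / 8.7 ≈ -0.610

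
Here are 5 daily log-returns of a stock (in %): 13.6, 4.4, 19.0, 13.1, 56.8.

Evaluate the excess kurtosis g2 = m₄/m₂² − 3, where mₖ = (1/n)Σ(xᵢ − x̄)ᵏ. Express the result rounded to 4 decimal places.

x̄ = 21.3800
Σ(xᵢ − x̄)² = 1677.6480 ⇒ m₂ = 335.52960
Σ(xᵢ − x̄)⁴ = 1665486.6233 ⇒ m₄ = 333097.32467
m₂² = 112580.11248
g2 = m₄/m₂² − 3 = 2.95876 − 3 ≈ -0.0412

-0.0412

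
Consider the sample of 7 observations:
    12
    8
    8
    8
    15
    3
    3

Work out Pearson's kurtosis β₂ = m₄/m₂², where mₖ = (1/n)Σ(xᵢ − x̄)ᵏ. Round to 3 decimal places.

x̄ = 8.1429
Σ(xᵢ − x̄)² = 114.8571 ⇒ m₂ = 16.40816
Σ(xᵢ − x̄)⁴ = 3831.3586 ⇒ m₄ = 547.33694
m₂² = 269.22782
β₂ = m₄/m₂² = 547.33694 / 269.22782 ≈ 2.033

2.033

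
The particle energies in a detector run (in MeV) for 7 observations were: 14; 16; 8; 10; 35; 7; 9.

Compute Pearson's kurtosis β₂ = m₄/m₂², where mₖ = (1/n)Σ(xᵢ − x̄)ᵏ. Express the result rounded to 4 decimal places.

4.1731

x̄ = 14.1429
Σ(xᵢ − x̄)² = 570.8571 ⇒ m₂ = 81.55102
Σ(xᵢ − x̄)⁴ = 194275.7668 ⇒ m₄ = 27753.68097
m₂² = 6650.56893
β₂ = m₄/m₂² = 27753.68097 / 6650.56893 ≈ 4.1731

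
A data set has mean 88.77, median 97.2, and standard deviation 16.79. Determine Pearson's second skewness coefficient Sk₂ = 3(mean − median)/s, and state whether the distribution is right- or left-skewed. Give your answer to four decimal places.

-1.5063, left-skewed

Sk₂ = 3(88.77 − 97.2) / 16.79 = 3 × -8.4300 / 16.79
    = -25.2900 / 16.79 ≈ -1.5063
Sk₂ < 0 ⇒ mean < median ⇒ left-skewed (negative skew).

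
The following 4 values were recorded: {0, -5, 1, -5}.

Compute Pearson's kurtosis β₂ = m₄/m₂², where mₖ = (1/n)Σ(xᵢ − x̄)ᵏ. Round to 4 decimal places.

x̄ = -2.2500
Σ(xᵢ − x̄)² = 30.7500 ⇒ m₂ = 7.68750
Σ(xᵢ − x̄)⁴ = 251.5781 ⇒ m₄ = 62.89453
m₂² = 59.09766
β₂ = m₄/m₂² = 62.89453 / 59.09766 ≈ 1.0642

1.0642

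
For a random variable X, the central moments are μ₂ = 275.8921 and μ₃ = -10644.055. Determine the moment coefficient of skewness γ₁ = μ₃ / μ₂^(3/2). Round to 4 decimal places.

σ = √μ₂ = √275.8921 = 16.61000
σ³ = μ₂^(3/2) = 4582.56778
γ₁ = μ₃/σ³ = -10644.055 / 4582.56778 ≈ -2.3227

-2.3227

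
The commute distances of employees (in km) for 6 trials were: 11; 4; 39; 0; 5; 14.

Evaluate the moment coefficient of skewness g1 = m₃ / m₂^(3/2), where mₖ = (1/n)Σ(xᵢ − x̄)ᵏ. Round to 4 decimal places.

x̄ = (11 + 4 + 39 + 0 + 5 + 14) / 6 = 12.1667
deviations (xᵢ − x̄): -1.1667, -8.1667, 26.8333, -12.1667, -7.1667, 1.8333
Σ(xᵢ − x̄)² = 990.8333 ⇒ m₂ = 990.8333/6 = 165.13889
Σ(xᵢ − x̄)³ = 16611.5556 ⇒ m₃ = 16611.5556/6 = 2768.59259
m₂^(3/2) = 165.13889^(1.5) = 2122.14003
g1 = m₃ / m₂^(3/2) = 2768.59259 / 2122.14003 ≈ 1.3046

1.3046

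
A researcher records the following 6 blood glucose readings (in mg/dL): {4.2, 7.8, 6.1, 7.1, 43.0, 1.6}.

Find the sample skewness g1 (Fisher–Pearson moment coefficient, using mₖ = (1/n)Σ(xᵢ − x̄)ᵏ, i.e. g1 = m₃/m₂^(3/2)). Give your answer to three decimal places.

1.704

x̄ = (4.2 + 7.8 + 6.1 + 7.1 + 43.0 + 1.6) / 6 = 11.6333
deviations (xᵢ − x̄): -7.4333, -3.8333, -5.5333, -4.5333, 31.3667, -10.0333
Σ(xᵢ − x̄)² = 1205.6533 ⇒ m₂ = 1205.6533/6 = 200.94222
Σ(xᵢ − x̄)³ = 29120.9824 ⇒ m₃ = 29120.9824/6 = 4853.49707
m₂^(3/2) = 200.94222^(1.5) = 2848.43820
g1 = m₃ / m₂^(3/2) = 4853.49707 / 2848.43820 ≈ 1.704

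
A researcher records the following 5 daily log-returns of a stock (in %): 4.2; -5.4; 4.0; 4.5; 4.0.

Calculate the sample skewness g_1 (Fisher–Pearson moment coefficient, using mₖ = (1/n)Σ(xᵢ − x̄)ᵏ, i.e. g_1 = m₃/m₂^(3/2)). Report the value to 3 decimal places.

-1.491

x̄ = (4.2 - 5.4 + 4.0 + 4.5 + 4.0) / 5 = 2.2600
deviations (xᵢ − x̄): 1.9400, -7.6600, 1.7400, 2.2400, 1.7400
Σ(xᵢ − x̄)² = 73.5120 ⇒ m₂ = 73.5120/5 = 14.70240
Σ(xᵢ − x̄)³ = -420.3782 ⇒ m₃ = -420.3782/5 = -84.07565
m₂^(3/2) = 14.70240^(1.5) = 56.37445
g_1 = m₃ / m₂^(3/2) = -84.07565 / 56.37445 ≈ -1.491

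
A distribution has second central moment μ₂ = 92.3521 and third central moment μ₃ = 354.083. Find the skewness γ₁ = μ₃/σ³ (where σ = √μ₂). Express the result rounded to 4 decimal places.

0.3990

σ = √μ₂ = √92.3521 = 9.61000
σ³ = μ₂^(3/2) = 887.50368
γ₁ = μ₃/σ³ = 354.083 / 887.50368 ≈ 0.3990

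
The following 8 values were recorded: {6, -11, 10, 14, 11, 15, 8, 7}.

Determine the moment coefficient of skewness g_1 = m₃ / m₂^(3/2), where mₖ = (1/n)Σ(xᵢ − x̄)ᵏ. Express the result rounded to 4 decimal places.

x̄ = (6 - 11 + 10 + 14 + 11 + 15 + 8 + 7) / 8 = 7.5000
deviations (xᵢ − x̄): -1.5000, -18.5000, 2.5000, 6.5000, 3.5000, 7.5000, 0.5000, -0.5000
Σ(xᵢ − x̄)² = 462.0000 ⇒ m₂ = 462.0000/8 = 57.75000
Σ(xᵢ − x̄)³ = -5580.0000 ⇒ m₃ = -5580.0000/8 = -697.50000
m₂^(3/2) = 57.75000^(1.5) = 438.86200
g_1 = m₃ / m₂^(3/2) = -697.50000 / 438.86200 ≈ -1.5893

-1.5893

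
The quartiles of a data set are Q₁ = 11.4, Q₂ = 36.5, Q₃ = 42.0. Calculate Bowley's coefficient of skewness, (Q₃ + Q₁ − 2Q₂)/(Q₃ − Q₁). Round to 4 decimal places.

numerator: Q₃ + Q₁ − 2Q₂ = 42.0 + 11.4 − 2×36.5 = -19.6000
denominator: Q₃ − Q₁ = 42.0 − 11.4 = 30.6000
Bowley skewness = -19.6000 / 30.6000 ≈ -0.6405

-0.6405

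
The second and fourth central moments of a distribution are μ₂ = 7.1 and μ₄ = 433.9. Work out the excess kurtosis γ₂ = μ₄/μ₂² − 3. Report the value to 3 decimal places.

5.607

μ₂² = 7.1² = 50.41000
μ₄/μ₂² = 433.9 / 50.41000 = 8.60742
γ₂ = 8.60742 − 3 ≈ 5.607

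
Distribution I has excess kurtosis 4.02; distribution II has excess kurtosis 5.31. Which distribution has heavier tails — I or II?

Higher excess kurtosis ⇒ heavier tails relative to the normal distribution.
4.02 vs 5.31: the larger is 5.31, so II has heavier tails.

II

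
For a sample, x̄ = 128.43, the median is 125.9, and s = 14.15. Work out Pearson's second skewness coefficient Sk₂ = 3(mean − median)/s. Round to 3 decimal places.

Sk₂ = 3(128.43 − 125.9) / 14.15 = 3 × 2.5300 / 14.15
    = 7.5900 / 14.15 ≈ 0.536

0.536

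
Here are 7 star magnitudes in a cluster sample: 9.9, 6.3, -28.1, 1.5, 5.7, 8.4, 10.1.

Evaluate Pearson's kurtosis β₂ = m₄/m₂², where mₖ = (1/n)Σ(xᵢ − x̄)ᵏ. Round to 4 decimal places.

4.7279

x̄ = 1.9714
Σ(xᵢ − x̄)² = 1107.4143 ⇒ m₂ = 158.20204
Σ(xᵢ − x̄)⁴ = 828311.5342 ⇒ m₄ = 118330.21917
m₂² = 25027.88572
β₂ = m₄/m₂² = 118330.21917 / 25027.88572 ≈ 4.7279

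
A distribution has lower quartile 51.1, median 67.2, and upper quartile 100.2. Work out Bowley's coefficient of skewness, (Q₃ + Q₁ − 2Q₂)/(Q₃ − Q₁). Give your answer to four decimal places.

numerator: Q₃ + Q₁ − 2Q₂ = 100.2 + 51.1 − 2×67.2 = 16.9000
denominator: Q₃ − Q₁ = 100.2 − 51.1 = 49.1000
Bowley skewness = 16.9000 / 49.1000 ≈ 0.3442

0.3442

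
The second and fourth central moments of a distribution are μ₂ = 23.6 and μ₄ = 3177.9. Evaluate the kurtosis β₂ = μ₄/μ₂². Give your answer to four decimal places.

μ₂² = 23.6² = 556.96000
μ₄/μ₂² = 3177.9 / 556.96000 = 5.70580
β₂ ≈ 5.7058

5.7058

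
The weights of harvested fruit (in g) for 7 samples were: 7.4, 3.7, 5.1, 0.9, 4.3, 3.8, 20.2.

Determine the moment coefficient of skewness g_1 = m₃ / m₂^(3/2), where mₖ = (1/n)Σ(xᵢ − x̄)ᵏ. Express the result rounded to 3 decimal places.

x̄ = (7.4 + 3.7 + 5.1 + 0.9 + 4.3 + 3.8 + 20.2) / 7 = 6.4857
deviations (xᵢ − x̄): 0.9143, -2.7857, -1.3857, -5.5857, -2.1857, -2.6857, 13.7143
Σ(xᵢ − x̄)² = 241.7886 ⇒ m₂ = 241.7886/7 = 34.54122
Σ(xᵢ − x̄)³ = 2351.8014 ⇒ m₃ = 2351.8014/7 = 335.97163
m₂^(3/2) = 34.54122^(1.5) = 203.00493
g_1 = m₃ / m₂^(3/2) = 335.97163 / 203.00493 ≈ 1.655

1.655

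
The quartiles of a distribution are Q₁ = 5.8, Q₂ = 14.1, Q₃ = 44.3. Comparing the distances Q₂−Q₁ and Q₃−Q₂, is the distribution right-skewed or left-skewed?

Q₂ − Q₁ = 8.3;  Q₃ − Q₂ = 30.2
Q₃ − Q₂ > Q₂ − Q₁ ⇒ the upper half is more spread out ⇒ right-skewed.

right-skewed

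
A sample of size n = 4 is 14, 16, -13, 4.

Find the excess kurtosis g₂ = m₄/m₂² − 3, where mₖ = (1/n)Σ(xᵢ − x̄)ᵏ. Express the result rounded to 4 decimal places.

x̄ = 5.2500
Σ(xᵢ − x̄)² = 526.7500 ⇒ m₂ = 131.68750
Σ(xᵢ − x̄)⁴ = 130149.5781 ⇒ m₄ = 32537.39453
m₂² = 17341.59766
g₂ = m₄/m₂² − 3 = 1.87626 − 3 ≈ -1.1237

-1.1237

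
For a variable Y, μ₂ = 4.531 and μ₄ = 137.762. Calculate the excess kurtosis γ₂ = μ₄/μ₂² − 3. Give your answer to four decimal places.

3.7103

μ₂² = 4.531² = 20.52996
μ₄/μ₂² = 137.762 / 20.52996 = 6.71029
γ₂ = 6.71029 − 3 ≈ 3.7103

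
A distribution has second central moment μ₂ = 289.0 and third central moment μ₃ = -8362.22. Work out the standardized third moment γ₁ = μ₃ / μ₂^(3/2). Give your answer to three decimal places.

-1.702

σ = √μ₂ = √289.0 = 17.00000
σ³ = μ₂^(3/2) = 4913.00000
γ₁ = μ₃/σ³ = -8362.22 / 4913.00000 ≈ -1.702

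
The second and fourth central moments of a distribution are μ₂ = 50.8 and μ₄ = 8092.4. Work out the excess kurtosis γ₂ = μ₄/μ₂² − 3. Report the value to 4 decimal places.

μ₂² = 50.8² = 2580.64000
μ₄/μ₂² = 8092.4 / 2580.64000 = 3.13581
γ₂ = 3.13581 − 3 ≈ 0.1358

0.1358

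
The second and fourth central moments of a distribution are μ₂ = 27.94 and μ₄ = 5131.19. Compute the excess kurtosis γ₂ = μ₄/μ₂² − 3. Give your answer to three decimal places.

3.573

μ₂² = 27.94² = 780.64360
μ₄/μ₂² = 5131.19 / 780.64360 = 6.57303
γ₂ = 6.57303 − 3 ≈ 3.573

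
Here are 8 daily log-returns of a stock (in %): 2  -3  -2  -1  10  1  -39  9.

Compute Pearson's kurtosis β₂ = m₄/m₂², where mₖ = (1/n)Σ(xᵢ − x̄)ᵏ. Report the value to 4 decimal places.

x̄ = -2.8750
Σ(xᵢ − x̄)² = 1654.8750 ⇒ m₂ = 206.85938
Σ(xᵢ − x̄)⁴ = 1751232.6504 ⇒ m₄ = 218904.08130
m₂² = 42790.80103
β₂ = m₄/m₂² = 218904.08130 / 42790.80103 ≈ 5.1157

5.1157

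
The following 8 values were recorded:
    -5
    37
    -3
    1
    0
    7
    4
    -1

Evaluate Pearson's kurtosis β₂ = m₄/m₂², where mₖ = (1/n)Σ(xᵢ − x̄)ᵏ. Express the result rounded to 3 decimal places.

5.282

x̄ = 5.0000
Σ(xᵢ − x̄)² = 1270.0000 ⇒ m₂ = 158.75000
Σ(xᵢ − x̄)⁴ = 1064866.0000 ⇒ m₄ = 133108.25000
m₂² = 25201.56250
β₂ = m₄/m₂² = 133108.25000 / 25201.56250 ≈ 5.282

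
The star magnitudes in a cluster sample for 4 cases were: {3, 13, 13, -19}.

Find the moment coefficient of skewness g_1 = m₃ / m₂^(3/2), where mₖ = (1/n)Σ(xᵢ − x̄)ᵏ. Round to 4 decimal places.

x̄ = (3 + 13 + 13 - 19) / 4 = 2.5000
deviations (xᵢ − x̄): 0.5000, 10.5000, 10.5000, -21.5000
Σ(xᵢ − x̄)² = 683.0000 ⇒ m₂ = 683.0000/4 = 170.75000
Σ(xᵢ − x̄)³ = -7623.0000 ⇒ m₃ = -7623.0000/4 = -1905.75000
m₂^(3/2) = 170.75000^(1.5) = 2231.21319
g_1 = m₃ / m₂^(3/2) = -1905.75000 / 2231.21319 ≈ -0.8541

-0.8541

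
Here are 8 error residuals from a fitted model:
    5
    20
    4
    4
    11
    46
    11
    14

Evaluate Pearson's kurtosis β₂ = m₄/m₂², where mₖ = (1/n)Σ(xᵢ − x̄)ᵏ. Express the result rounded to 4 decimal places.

4.4796

x̄ = 14.3750
Σ(xᵢ − x̄)² = 1357.8750 ⇒ m₂ = 169.73438
Σ(xᵢ − x̄)⁴ = 1032439.6816 ⇒ m₄ = 129054.96021
m₂² = 28809.75806
β₂ = m₄/m₂² = 129054.96021 / 28809.75806 ≈ 4.4796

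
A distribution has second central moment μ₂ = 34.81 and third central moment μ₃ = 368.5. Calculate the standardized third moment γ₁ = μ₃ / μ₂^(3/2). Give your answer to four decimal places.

σ = √μ₂ = √34.81 = 5.90000
σ³ = μ₂^(3/2) = 205.37900
γ₁ = μ₃/σ³ = 368.5 / 205.37900 ≈ 1.7942

1.7942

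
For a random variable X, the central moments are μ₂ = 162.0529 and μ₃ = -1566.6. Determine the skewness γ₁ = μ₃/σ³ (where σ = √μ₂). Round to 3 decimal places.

-0.759

σ = √μ₂ = √162.0529 = 12.73000
σ³ = μ₂^(3/2) = 2062.93342
γ₁ = μ₃/σ³ = -1566.6 / 2062.93342 ≈ -0.759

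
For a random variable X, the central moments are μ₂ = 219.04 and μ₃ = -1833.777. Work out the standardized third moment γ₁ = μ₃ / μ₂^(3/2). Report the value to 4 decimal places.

σ = √μ₂ = √219.04 = 14.80000
σ³ = μ₂^(3/2) = 3241.79200
γ₁ = μ₃/σ³ = -1833.777 / 3241.79200 ≈ -0.5657

-0.5657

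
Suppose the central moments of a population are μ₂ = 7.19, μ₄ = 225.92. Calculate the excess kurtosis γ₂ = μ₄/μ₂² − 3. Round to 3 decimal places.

μ₂² = 7.19² = 51.69610
μ₄/μ₂² = 225.92 / 51.69610 = 4.37016
γ₂ = 4.37016 − 3 ≈ 1.370

1.370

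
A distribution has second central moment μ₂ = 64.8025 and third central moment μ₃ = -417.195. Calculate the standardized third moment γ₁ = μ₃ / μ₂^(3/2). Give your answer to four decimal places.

σ = √μ₂ = √64.8025 = 8.05000
σ³ = μ₂^(3/2) = 521.66013
γ₁ = μ₃/σ³ = -417.195 / 521.66013 ≈ -0.7997

-0.7997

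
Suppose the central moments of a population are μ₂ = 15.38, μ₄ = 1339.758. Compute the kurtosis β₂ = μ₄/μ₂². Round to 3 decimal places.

μ₂² = 15.38² = 236.54440
μ₄/μ₂² = 1339.758 / 236.54440 = 5.66388
β₂ ≈ 5.664

5.664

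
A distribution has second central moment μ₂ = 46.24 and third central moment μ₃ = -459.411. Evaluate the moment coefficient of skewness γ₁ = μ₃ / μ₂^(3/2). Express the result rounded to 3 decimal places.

-1.461

σ = √μ₂ = √46.24 = 6.80000
σ³ = μ₂^(3/2) = 314.43200
γ₁ = μ₃/σ³ = -459.411 / 314.43200 ≈ -1.461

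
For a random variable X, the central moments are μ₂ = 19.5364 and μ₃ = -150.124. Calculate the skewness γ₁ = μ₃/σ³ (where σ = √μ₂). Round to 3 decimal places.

-1.739

σ = √μ₂ = √19.5364 = 4.42000
σ³ = μ₂^(3/2) = 86.35089
γ₁ = μ₃/σ³ = -150.124 / 86.35089 ≈ -1.739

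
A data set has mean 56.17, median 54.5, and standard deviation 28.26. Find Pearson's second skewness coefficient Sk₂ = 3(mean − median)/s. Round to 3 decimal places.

Sk₂ = 3(56.17 − 54.5) / 28.26 = 3 × 1.6700 / 28.26
    = 5.0100 / 28.26 ≈ 0.177

0.177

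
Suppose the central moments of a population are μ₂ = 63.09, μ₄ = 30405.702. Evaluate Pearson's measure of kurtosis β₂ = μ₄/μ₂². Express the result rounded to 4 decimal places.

7.6390

μ₂² = 63.09² = 3980.34810
μ₄/μ₂² = 30405.702 / 3980.34810 = 7.63896
β₂ ≈ 7.6390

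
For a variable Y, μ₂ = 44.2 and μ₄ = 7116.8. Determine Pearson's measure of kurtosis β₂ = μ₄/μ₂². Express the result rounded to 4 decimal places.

3.6428

μ₂² = 44.2² = 1953.64000
μ₄/μ₂² = 7116.8 / 1953.64000 = 3.64284
β₂ ≈ 3.6428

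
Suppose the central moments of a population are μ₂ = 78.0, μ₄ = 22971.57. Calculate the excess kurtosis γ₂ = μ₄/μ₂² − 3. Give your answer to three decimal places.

μ₂² = 78.0² = 6084.00000
μ₄/μ₂² = 22971.57 / 6084.00000 = 3.77573
γ₂ = 3.77573 − 3 ≈ 0.776

0.776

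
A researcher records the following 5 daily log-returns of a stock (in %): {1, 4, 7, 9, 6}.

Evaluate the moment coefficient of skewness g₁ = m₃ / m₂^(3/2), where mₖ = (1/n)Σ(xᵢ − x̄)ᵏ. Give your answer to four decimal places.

x̄ = (1 + 4 + 7 + 9 + 6) / 5 = 5.4000
deviations (xᵢ − x̄): -4.4000, -1.4000, 1.6000, 3.6000, 0.6000
Σ(xᵢ − x̄)² = 37.2000 ⇒ m₂ = 37.2000/5 = 7.44000
Σ(xᵢ − x̄)³ = -36.9600 ⇒ m₃ = -36.9600/5 = -7.39200
m₂^(3/2) = 7.44000^(1.5) = 20.29361
g₁ = m₃ / m₂^(3/2) = -7.39200 / 20.29361 ≈ -0.3643

-0.3643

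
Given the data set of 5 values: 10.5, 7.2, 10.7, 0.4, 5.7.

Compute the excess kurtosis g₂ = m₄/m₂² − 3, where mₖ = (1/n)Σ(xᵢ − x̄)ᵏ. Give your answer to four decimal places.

x̄ = 6.9000
Σ(xᵢ − x̄)² = 71.1800 ⇒ m₂ = 14.23600
Σ(xᵢ − x̄)⁴ = 2163.6194 ⇒ m₄ = 432.72388
m₂² = 202.66370
g₂ = m₄/m₂² − 3 = 2.13518 − 3 ≈ -0.8648

-0.8648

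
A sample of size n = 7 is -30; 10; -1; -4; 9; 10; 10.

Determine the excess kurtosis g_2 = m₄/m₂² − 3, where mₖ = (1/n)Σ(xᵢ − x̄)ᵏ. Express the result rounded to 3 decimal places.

0.764

x̄ = 0.5714
Σ(xᵢ − x̄)² = 1295.7143 ⇒ m₂ = 185.10204
Σ(xᵢ − x̄)⁴ = 902698.2099 ⇒ m₄ = 128956.88713
m₂² = 34262.76551
g_2 = m₄/m₂² − 3 = 3.76376 − 3 ≈ 0.764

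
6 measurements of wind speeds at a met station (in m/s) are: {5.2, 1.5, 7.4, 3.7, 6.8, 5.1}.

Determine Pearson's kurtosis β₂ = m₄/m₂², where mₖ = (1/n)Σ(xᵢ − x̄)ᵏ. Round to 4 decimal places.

x̄ = 4.9500
Σ(xᵢ − x̄)² = 22.9750 ⇒ m₂ = 3.82917
Σ(xᵢ − x̄)⁴ = 191.8588 ⇒ m₄ = 31.97647
m₂² = 14.66252
β₂ = m₄/m₂² = 31.97647 / 14.66252 ≈ 2.1808

2.1808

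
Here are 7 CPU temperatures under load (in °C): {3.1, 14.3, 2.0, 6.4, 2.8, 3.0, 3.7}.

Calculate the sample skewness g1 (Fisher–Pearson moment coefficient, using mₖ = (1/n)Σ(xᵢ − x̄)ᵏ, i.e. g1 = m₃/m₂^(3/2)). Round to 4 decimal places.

x̄ = (3.1 + 14.3 + 2.0 + 6.4 + 2.8 + 3.0 + 3.7) / 7 = 5.0429
deviations (xᵢ − x̄): -1.9429, 9.2571, -3.0429, 1.3571, -2.2429, -2.0429, -1.3429
Σ(xᵢ − x̄)² = 111.5771 ⇒ m₂ = 111.5771/7 = 15.93959
Σ(xᵢ − x̄)³ = 738.0508 ⇒ m₃ = 738.0508/7 = 105.43583
m₂^(3/2) = 15.93959^(1.5) = 63.63789
g1 = m₃ / m₂^(3/2) = 105.43583 / 63.63789 ≈ 1.6568

1.6568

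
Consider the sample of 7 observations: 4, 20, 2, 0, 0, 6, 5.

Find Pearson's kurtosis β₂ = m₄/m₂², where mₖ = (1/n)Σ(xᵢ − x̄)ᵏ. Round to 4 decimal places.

4.1721

x̄ = 5.2857
Σ(xᵢ − x̄)² = 285.4286 ⇒ m₂ = 40.77551
Σ(xᵢ − x̄)⁴ = 48557.3703 ⇒ m₄ = 6936.76718
m₂² = 1662.64223
β₂ = m₄/m₂² = 6936.76718 / 1662.64223 ≈ 4.1721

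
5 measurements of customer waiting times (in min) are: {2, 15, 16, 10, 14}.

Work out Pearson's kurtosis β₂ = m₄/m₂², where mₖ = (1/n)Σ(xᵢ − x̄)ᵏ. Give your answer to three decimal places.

2.461

x̄ = 11.4000
Σ(xᵢ − x̄)² = 131.2000 ⇒ m₂ = 26.24000
Σ(xᵢ − x̄)⁴ = 8472.7360 ⇒ m₄ = 1694.54720
m₂² = 688.53760
β₂ = m₄/m₂² = 1694.54720 / 688.53760 ≈ 2.461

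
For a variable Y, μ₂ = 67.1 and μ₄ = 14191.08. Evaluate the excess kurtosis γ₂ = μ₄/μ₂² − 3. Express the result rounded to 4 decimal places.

μ₂² = 67.1² = 4502.41000
μ₄/μ₂² = 14191.08 / 4502.41000 = 3.15189
γ₂ = 3.15189 − 3 ≈ 0.1519

0.1519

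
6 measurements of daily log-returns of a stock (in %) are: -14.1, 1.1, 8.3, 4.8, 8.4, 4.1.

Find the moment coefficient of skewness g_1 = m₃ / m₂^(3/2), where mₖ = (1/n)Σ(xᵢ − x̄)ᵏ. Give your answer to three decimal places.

x̄ = (-14.1 + 1.1 + 8.3 + 4.8 + 8.4 + 4.1) / 6 = 2.1000
deviations (xᵢ − x̄): -16.2000, -1.0000, 6.2000, 2.7000, 6.3000, 2.0000
Σ(xᵢ − x̄)² = 352.8600 ⇒ m₂ = 352.8600/6 = 58.81000
Σ(xᵢ − x̄)³ = -3736.4700 ⇒ m₃ = -3736.4700/6 = -622.74500
m₂^(3/2) = 58.81000^(1.5) = 451.00024
g_1 = m₃ / m₂^(3/2) = -622.74500 / 451.00024 ≈ -1.381

-1.381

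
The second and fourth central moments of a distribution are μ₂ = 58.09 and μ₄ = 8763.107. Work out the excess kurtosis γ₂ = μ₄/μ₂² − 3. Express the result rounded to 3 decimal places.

μ₂² = 58.09² = 3374.44810
μ₄/μ₂² = 8763.107 / 3374.44810 = 2.59690
γ₂ = 2.59690 − 3 ≈ -0.403

-0.403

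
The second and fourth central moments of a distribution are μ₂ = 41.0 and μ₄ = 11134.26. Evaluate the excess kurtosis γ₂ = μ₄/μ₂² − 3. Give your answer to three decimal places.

3.624

μ₂² = 41.0² = 1681.00000
μ₄/μ₂² = 11134.26 / 1681.00000 = 6.62359
γ₂ = 6.62359 − 3 ≈ 3.624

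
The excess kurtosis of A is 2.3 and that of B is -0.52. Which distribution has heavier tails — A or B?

Higher excess kurtosis ⇒ heavier tails relative to the normal distribution.
2.3 vs -0.52: the larger is 2.3, so A has heavier tails. (A is leptokurtic — heavier-than-normal tails; the other is platykurtic.)

A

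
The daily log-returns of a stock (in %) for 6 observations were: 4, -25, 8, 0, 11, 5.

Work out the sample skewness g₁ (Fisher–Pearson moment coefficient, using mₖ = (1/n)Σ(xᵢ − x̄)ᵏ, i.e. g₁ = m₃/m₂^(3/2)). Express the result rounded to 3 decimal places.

-1.471

x̄ = (4 - 25 + 8 + 0 + 11 + 5) / 6 = 0.5000
deviations (xᵢ − x̄): 3.5000, -25.5000, 7.5000, -0.5000, 10.5000, 4.5000
Σ(xᵢ − x̄)² = 849.5000 ⇒ m₂ = 849.5000/6 = 141.58333
Σ(xᵢ − x̄)³ = -14868.0000 ⇒ m₃ = -14868.0000/6 = -2478.00000
m₂^(3/2) = 141.58333^(1.5) = 1684.68302
g₁ = m₃ / m₂^(3/2) = -2478.00000 / 1684.68302 ≈ -1.471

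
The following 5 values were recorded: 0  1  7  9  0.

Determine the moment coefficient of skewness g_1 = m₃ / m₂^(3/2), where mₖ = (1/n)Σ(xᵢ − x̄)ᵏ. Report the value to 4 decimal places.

0.4636

x̄ = (0 + 1 + 7 + 9 + 0) / 5 = 3.4000
deviations (xᵢ − x̄): -3.4000, -2.4000, 3.6000, 5.6000, -3.4000
Σ(xᵢ − x̄)² = 73.2000 ⇒ m₂ = 73.2000/5 = 14.64000
Σ(xᵢ − x̄)³ = 129.8400 ⇒ m₃ = 129.8400/5 = 25.96800
m₂^(3/2) = 14.64000^(1.5) = 56.01594
g_1 = m₃ / m₂^(3/2) = 25.96800 / 56.01594 ≈ 0.4636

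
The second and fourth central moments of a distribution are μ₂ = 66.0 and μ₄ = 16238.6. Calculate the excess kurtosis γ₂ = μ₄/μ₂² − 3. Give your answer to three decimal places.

μ₂² = 66.0² = 4356.00000
μ₄/μ₂² = 16238.6 / 4356.00000 = 3.72787
γ₂ = 3.72787 − 3 ≈ 0.728

0.728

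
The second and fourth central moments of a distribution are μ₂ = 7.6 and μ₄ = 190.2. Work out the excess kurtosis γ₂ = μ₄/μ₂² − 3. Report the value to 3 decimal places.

μ₂² = 7.6² = 57.76000
μ₄/μ₂² = 190.2 / 57.76000 = 3.29294
γ₂ = 3.29294 − 3 ≈ 0.293

0.293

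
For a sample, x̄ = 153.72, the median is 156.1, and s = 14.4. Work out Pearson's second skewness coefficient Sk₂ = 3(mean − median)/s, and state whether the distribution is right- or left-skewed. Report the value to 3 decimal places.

-0.496, left-skewed

Sk₂ = 3(153.72 − 156.1) / 14.4 = 3 × -2.3800 / 14.4
    = -7.1400 / 14.4 ≈ -0.496
Sk₂ < 0 ⇒ mean < median ⇒ left-skewed (negative skew).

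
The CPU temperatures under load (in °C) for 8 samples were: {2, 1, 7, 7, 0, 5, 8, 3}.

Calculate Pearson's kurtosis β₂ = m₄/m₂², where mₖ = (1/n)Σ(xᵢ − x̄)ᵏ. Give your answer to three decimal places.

x̄ = 4.1250
Σ(xᵢ − x̄)² = 64.8750 ⇒ m₂ = 8.10938
Σ(xᵢ − x̄)⁴ = 769.5879 ⇒ m₄ = 96.19849
m₂² = 65.76196
β₂ = m₄/m₂² = 96.19849 / 65.76196 ≈ 1.463

1.463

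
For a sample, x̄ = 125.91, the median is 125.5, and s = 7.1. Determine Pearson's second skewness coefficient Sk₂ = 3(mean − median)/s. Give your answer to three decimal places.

0.173

Sk₂ = 3(125.91 − 125.5) / 7.1 = 3 × 0.4100 / 7.1
    = 1.2300 / 7.1 ≈ 0.173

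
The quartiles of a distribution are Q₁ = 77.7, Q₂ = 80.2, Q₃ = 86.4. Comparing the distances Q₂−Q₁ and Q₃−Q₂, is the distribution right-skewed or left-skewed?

Q₂ − Q₁ = 2.5;  Q₃ − Q₂ = 6.2
Q₃ − Q₂ > Q₂ − Q₁ ⇒ the upper half is more spread out ⇒ right-skewed.

right-skewed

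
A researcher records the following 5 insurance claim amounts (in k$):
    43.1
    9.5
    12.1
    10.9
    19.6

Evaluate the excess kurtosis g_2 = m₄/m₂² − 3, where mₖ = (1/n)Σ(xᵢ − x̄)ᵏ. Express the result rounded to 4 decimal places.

x̄ = 19.0400
Σ(xᵢ − x̄)² = 784.6320 ⇒ m₂ = 156.92640
Σ(xᵢ − x̄)⁴ = 350099.4990 ⇒ m₄ = 70019.89980
m₂² = 24625.89502
g_2 = m₄/m₂² − 3 = 2.84334 − 3 ≈ -0.1567

-0.1567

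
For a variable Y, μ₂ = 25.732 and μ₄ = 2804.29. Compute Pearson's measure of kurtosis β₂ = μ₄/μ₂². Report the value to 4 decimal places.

4.2352

μ₂² = 25.732² = 662.13582
μ₄/μ₂² = 2804.29 / 662.13582 = 4.23522
β₂ ≈ 4.2352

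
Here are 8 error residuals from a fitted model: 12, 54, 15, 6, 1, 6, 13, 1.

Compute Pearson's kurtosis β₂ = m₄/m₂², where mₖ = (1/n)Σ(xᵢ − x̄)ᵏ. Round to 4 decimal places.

x̄ = 13.5000
Σ(xᵢ − x̄)² = 2070.0000 ⇒ m₂ = 258.75000
Σ(xᵢ − x̄)⁴ = 2745586.5000 ⇒ m₄ = 343198.31250
m₂² = 66951.56250
β₂ = m₄/m₂² = 343198.31250 / 66951.56250 ≈ 5.1261

5.1261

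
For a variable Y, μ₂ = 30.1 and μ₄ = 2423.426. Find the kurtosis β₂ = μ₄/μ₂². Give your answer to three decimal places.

2.675

μ₂² = 30.1² = 906.01000
μ₄/μ₂² = 2423.426 / 906.01000 = 2.67483
β₂ ≈ 2.675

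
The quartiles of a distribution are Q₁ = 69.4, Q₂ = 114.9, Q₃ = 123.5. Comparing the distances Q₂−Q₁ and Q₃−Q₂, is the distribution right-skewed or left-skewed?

left-skewed

Q₂ − Q₁ = 45.5;  Q₃ − Q₂ = 8.6
Q₂ − Q₁ > Q₃ − Q₂ ⇒ the lower half is more spread out ⇒ left-skewed.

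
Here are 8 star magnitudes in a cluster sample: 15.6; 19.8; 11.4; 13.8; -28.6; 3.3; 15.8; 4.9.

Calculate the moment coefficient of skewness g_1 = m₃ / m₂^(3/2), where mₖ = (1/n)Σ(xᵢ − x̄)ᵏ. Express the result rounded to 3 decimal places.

-1.720

x̄ = (15.6 + 19.8 + 11.4 + 13.8 - 28.6 + 3.3 + 15.8 + 4.9) / 8 = 7.0000
deviations (xᵢ − x̄): 8.6000, 12.8000, 4.4000, 6.8000, -35.6000, -3.7000, 8.8000, -2.1000
Σ(xᵢ − x̄)² = 1666.3000 ⇒ m₂ = 1666.3000/8 = 208.28750
Σ(xᵢ − x̄)³ = -41363.6340 ⇒ m₃ = -41363.6340/8 = -5170.45425
m₂^(3/2) = 208.28750^(1.5) = 3006.04039
g_1 = m₃ / m₂^(3/2) = -5170.45425 / 3006.04039 ≈ -1.720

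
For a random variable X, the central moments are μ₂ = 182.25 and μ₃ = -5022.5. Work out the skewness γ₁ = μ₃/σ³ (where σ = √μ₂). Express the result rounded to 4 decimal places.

-2.0414

σ = √μ₂ = √182.25 = 13.50000
σ³ = μ₂^(3/2) = 2460.37500
γ₁ = μ₃/σ³ = -5022.5 / 2460.37500 ≈ -2.0414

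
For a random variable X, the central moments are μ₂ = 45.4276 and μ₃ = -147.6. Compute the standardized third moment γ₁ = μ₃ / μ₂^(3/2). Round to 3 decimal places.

σ = √μ₂ = √45.4276 = 6.74000
σ³ = μ₂^(3/2) = 306.18202
γ₁ = μ₃/σ³ = -147.6 / 306.18202 ≈ -0.482

-0.482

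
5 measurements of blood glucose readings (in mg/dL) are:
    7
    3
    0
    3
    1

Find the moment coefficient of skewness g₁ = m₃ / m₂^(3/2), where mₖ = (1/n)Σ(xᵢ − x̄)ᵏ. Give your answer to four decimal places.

0.6701

x̄ = (7 + 3 + 0 + 3 + 1) / 5 = 2.8000
deviations (xᵢ − x̄): 4.2000, 0.2000, -2.8000, 0.2000, -1.8000
Σ(xᵢ − x̄)² = 28.8000 ⇒ m₂ = 28.8000/5 = 5.76000
Σ(xᵢ − x̄)³ = 46.3200 ⇒ m₃ = 46.3200/5 = 9.26400
m₂^(3/2) = 5.76000^(1.5) = 13.82400
g₁ = m₃ / m₂^(3/2) = 9.26400 / 13.82400 ≈ 0.6701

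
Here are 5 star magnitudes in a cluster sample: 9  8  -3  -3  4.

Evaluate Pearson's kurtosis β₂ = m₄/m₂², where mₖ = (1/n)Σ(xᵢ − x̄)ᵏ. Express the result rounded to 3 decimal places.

1.257

x̄ = 3.0000
Σ(xᵢ − x̄)² = 134.0000 ⇒ m₂ = 26.80000
Σ(xᵢ − x̄)⁴ = 4514.0000 ⇒ m₄ = 902.80000
m₂² = 718.24000
β₂ = m₄/m₂² = 902.80000 / 718.24000 ≈ 1.257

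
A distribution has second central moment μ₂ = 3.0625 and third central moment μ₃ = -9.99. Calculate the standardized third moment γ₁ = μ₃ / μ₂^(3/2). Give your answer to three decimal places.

σ = √μ₂ = √3.0625 = 1.75000
σ³ = μ₂^(3/2) = 5.35938
γ₁ = μ₃/σ³ = -9.99 / 5.35938 ≈ -1.864

-1.864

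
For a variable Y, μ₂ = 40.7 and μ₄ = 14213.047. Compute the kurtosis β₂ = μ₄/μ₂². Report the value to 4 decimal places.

μ₂² = 40.7² = 1656.49000
μ₄/μ₂² = 14213.047 / 1656.49000 = 8.58022
β₂ ≈ 8.5802

8.5802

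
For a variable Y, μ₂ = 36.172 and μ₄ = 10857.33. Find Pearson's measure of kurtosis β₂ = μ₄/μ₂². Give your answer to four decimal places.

8.2981

μ₂² = 36.172² = 1308.41358
μ₄/μ₂² = 10857.33 / 1308.41358 = 8.29809
β₂ ≈ 8.2981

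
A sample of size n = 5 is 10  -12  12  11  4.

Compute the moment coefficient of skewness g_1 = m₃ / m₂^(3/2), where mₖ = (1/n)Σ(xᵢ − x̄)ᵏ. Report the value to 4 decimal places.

-1.1823

x̄ = (10 - 12 + 12 + 11 + 4) / 5 = 5.0000
deviations (xᵢ − x̄): 5.0000, -17.0000, 7.0000, 6.0000, -1.0000
Σ(xᵢ − x̄)² = 400.0000 ⇒ m₂ = 400.0000/5 = 80.00000
Σ(xᵢ − x̄)³ = -4230.0000 ⇒ m₃ = -4230.0000/5 = -846.00000
m₂^(3/2) = 80.00000^(1.5) = 715.54175
g_1 = m₃ / m₂^(3/2) = -846.00000 / 715.54175 ≈ -1.1823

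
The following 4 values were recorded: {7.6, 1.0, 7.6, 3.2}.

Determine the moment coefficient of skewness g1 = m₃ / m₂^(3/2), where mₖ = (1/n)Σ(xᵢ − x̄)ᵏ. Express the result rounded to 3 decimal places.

x̄ = (7.6 + 1.0 + 7.6 + 3.2) / 4 = 4.8500
deviations (xᵢ − x̄): 2.7500, -3.8500, 2.7500, -1.6500
Σ(xᵢ − x̄)² = 32.6700 ⇒ m₂ = 32.6700/4 = 8.16750
Σ(xᵢ − x̄)³ = -19.9650 ⇒ m₃ = -19.9650/4 = -4.99125
m₂^(3/2) = 8.16750^(1.5) = 23.34177
g1 = m₃ / m₂^(3/2) = -4.99125 / 23.34177 ≈ -0.214

-0.214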